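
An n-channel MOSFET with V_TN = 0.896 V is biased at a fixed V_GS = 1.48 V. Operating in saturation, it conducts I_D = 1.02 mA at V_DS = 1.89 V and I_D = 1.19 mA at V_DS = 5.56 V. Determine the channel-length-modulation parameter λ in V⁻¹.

With V_GS fixed, I_D ∝ (1 + λ V_DS) in saturation, so I_D2/I_D1 = (1 + λ V_DS2)/(1 + λ V_DS1).
1.19/1.02 = 1.167 = (1 + 5.56 λ)/(1 + 1.89 λ).
Solving: λ (I_D1 V_DS2 − I_D2 V_DS1) = I_D2 − I_D1, so λ = (1.19 − 1.02) / (1.02 × 5.56 − 1.19 × 1.89) = 0.17 / 3.42 = 0.0497 V⁻¹.

λ = 0.0497 V⁻¹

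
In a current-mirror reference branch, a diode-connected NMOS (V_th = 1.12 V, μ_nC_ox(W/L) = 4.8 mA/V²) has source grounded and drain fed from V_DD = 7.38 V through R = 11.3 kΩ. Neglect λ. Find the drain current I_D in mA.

With gate tied to drain, V_GS = V_DS ≥ V_GS − V_th, so the device is in saturation.
KCL at the drain: ½ k_n (V_GS − V_th)² = (V_DD − V_GS)/R.
Let x = V_GS − 1.12. Then 27.1 x² + x − 6.26 = 0, giving x = 0.462 V (positive root), so V_GS = 1.58 V.
I_D = (V_DD − V_GS)/R = (7.38 − 1.58) / 11.3 = 0.513 mA.

I_D = 0.513 mA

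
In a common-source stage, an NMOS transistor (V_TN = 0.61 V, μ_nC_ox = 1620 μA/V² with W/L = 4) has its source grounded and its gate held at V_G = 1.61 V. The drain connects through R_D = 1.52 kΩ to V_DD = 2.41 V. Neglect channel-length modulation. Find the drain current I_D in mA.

I_D = 1.42 mA

V_GS = V_G = 1.61 V, so V_ov = 1.61 − 0.61 = 1 V.
k_n = μ_nC_ox · (W/L) = 6.48 mA/V².
Assume saturation: I_D = ½ k_n V_ov² = 0.5 × 6.48 × 1² = 3.24 mA, giving V_DS = V_DD − I_D R_D = 2.41 − 3.24 × 1.52 = -2.51 V.
But -2.51 V < V_ov = 1 V, so the device is actually in triode.
In triode I_D = k_n[V_ov V_DS − ½ V_DS²] and I_D = (V_DD − V_DS)/R_D. Equating: 4.92 V_DS² − 10.85 V_DS + 2.41 = 0, giving V_DS = 0.251 V (the root below V_ov).
I_D = (2.41 − 0.251) / 1.52 = 1.42 mA.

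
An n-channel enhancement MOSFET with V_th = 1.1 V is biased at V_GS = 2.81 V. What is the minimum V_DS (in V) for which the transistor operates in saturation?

V_DS,sat = 1.71 V

The boundary between triode and saturation is V_DS = V_GS − V_th = V_ov.
V_ov = 2.81 − 1.1 = 1.71 V.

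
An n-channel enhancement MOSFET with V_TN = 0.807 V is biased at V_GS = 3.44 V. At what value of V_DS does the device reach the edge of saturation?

The boundary between triode and saturation is V_DS = V_GS − V_TN = V_ov.
V_ov = 3.44 − 0.807 = 2.63 V.

V_DS,sat = 2.63 V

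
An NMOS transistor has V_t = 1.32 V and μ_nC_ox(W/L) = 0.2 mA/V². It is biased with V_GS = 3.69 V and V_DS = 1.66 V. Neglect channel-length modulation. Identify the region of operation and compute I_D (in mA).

V_ov = V_GS − V_t = 3.69 − 1.32 = 2.37 V.
Since V_DS = 1.66 V < V_ov = 2.37 V, the device is in the triode region.
I_D = k_n [V_ov · V_DS − ½ V_DS²] = 0.2 × [2.37 × 1.66 − 0.5 × 1.66²] = 0.511 mA.

Triode; I_D = 0.511 mA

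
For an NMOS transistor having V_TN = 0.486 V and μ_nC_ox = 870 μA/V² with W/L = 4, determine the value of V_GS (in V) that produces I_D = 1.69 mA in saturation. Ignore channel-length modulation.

V_GS = 1.47 V

k_n = μ_nC_ox · (W/L) = 3.48 mA/V².
In saturation I_D = ½ k_n (V_GS − V_TN)², so V_GS − V_TN = √(2 I_D / k_n) = √(2 × 1.69 / 3.48) = 0.986 V.
V_GS = 0.486 + 0.986 = 1.47 V.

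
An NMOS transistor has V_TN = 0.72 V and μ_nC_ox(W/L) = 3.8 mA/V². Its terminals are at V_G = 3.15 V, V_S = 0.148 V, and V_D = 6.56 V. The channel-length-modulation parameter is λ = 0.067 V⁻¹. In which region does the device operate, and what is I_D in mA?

V_GS = V_G − V_S = 3.15 − 0.148 = 3 V; V_DS = V_D − V_S = 6.56 − 0.148 = 6.41 V.
V_ov = V_GS − V_TN = 3 − 0.72 = 2.28 V.
Since V_DS = 6.41 V ≥ V_ov = 2.28 V, the device is in saturation.
I_D = ½ k_n V_ov² (1 + λ V_DS) = 0.5 × 3.8 × 2.28² × (1 + 0.067 × 6.41) = 14.1 mA.

Saturation; I_D = 14.1 mA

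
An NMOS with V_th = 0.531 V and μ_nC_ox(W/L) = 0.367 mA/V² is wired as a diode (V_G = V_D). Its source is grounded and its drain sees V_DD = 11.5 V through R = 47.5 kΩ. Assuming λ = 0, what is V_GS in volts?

V_GS = 1.60 V

With gate tied to drain, V_GS = V_DS ≥ V_GS − V_th, so the device is in saturation.
KCL at the drain: ½ k_n (V_GS − V_th)² = (V_DD − V_GS)/R.
Let x = V_GS − 0.531. Then 8.72 x² + x − 10.97 = 0, giving x = 1.07 V (positive root), so V_GS = 1.6 V.
I_D = (V_DD − V_GS)/R = (11.5 − 1.6) / 47.5 = 0.208 mA.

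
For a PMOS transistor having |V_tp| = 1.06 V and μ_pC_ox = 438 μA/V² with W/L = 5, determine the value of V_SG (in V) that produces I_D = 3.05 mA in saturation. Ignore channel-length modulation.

V_SG = 2.73 V

k_p = μ_pC_ox · (W/L) = 2.19 mA/V².
In saturation I_D = ½ k_p (V_SG − |V_tp|)², so V_SG − |V_tp| = √(2 I_D / k_p) = √(2 × 3.05 / 2.19) = 1.67 V.
V_SG = 1.06 + 1.67 = 2.73 V.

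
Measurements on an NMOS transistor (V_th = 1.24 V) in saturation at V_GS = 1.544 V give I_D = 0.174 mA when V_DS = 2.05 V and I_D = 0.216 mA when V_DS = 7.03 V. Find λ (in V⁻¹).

With V_GS fixed, I_D ∝ (1 + λ V_DS) in saturation, so I_D2/I_D1 = (1 + λ V_DS2)/(1 + λ V_DS1).
0.216/0.174 = 1.241 = (1 + 7.03 λ)/(1 + 2.05 λ).
Solving: λ (I_D1 V_DS2 − I_D2 V_DS1) = I_D2 − I_D1, so λ = (0.216 − 0.174) / (0.174 × 7.03 − 0.216 × 2.05) = 0.042 / 0.78 = 0.0538 V⁻¹.

λ = 0.0538 V⁻¹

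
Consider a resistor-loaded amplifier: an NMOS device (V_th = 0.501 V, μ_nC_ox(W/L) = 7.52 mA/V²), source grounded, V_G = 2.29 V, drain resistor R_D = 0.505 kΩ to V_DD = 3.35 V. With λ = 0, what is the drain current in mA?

I_D = 5.67 mA

V_GS = V_G = 2.29 V, so V_ov = 2.29 − 0.501 = 1.79 V.
Assume saturation: I_D = ½ k_n V_ov² = 0.5 × 7.52 × 1.79² = 12 mA, giving V_DS = V_DD − I_D R_D = 3.35 − 12 × 0.505 = -2.73 V.
But -2.73 V < V_ov = 1.79 V, so the device is actually in triode.
In triode I_D = k_n[V_ov V_DS − ½ V_DS²] and I_D = (V_DD − V_DS)/R_D. Equating: 1.9 V_DS² − 7.794 V_DS + 3.35 = 0, giving V_DS = 0.488 V (the root below V_ov).
I_D = (3.35 − 0.488) / 0.505 = 5.67 mA.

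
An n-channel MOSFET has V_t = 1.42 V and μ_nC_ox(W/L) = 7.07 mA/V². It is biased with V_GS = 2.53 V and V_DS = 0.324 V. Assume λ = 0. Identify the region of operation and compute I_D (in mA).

V_ov = V_GS − V_t = 2.53 − 1.42 = 1.11 V.
Since V_DS = 0.324 V < V_ov = 1.11 V, the device is in the triode region.
I_D = k_n [V_ov · V_DS − ½ V_DS²] = 7.07 × [1.11 × 0.324 − 0.5 × 0.324²] = 2.17 mA.

Triode; I_D = 2.17 mA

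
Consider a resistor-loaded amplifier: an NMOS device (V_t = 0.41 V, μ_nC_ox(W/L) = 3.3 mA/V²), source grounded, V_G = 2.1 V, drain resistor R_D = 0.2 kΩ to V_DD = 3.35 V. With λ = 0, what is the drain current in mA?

V_GS = V_G = 2.1 V, so V_ov = 2.1 − 0.41 = 1.69 V.
Assume saturation: I_D = ½ k_n V_ov² = 0.5 × 3.3 × 1.69² = 4.71 mA, giving V_DS = V_DD − I_D R_D = 3.35 − 4.71 × 0.2 = 2.41 V.
V_DS = 2.41 V ≥ V_ov = 1.69 V, confirming saturation.

I_D = 4.71 mA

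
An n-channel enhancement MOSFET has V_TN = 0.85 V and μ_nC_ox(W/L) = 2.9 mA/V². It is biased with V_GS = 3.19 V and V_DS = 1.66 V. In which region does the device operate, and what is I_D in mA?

Triode; I_D = 7.27 mA

V_ov = V_GS − V_TN = 3.19 − 0.85 = 2.34 V.
Since V_DS = 1.66 V < V_ov = 2.34 V, the device is in the triode region.
I_D = k_n [V_ov · V_DS − ½ V_DS²] = 2.9 × [2.34 × 1.66 − 0.5 × 1.66²] = 7.27 mA.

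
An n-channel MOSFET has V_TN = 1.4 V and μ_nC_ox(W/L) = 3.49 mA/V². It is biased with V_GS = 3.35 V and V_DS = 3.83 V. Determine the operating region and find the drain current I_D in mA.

V_ov = V_GS − V_TN = 3.35 − 1.4 = 1.95 V.
Since V_DS = 3.83 V ≥ V_ov = 1.95 V, the device is in saturation.
I_D = ½ k_n V_ov² = 0.5 × 3.49 × 1.95² = 6.64 mA.

Saturation; I_D = 6.64 mA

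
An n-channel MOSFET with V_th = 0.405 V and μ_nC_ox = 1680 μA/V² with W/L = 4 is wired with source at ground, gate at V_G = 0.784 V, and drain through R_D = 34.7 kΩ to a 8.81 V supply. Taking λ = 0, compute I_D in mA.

I_D = 0.251 mA

V_GS = V_G = 0.784 V, so V_ov = 0.784 − 0.405 = 0.379 V.
k_n = μ_nC_ox · (W/L) = 6.72 mA/V².
Assume saturation: I_D = ½ k_n V_ov² = 0.5 × 6.72 × 0.379² = 0.483 mA, giving V_DS = V_DD − I_D R_D = 8.81 − 0.483 × 34.7 = -7.94 V.
But -7.94 V < V_ov = 0.379 V, so the device is actually in triode.
In triode I_D = k_n[V_ov V_DS − ½ V_DS²] and I_D = (V_DD − V_DS)/R_D. Equating: 117 V_DS² − 89.38 V_DS + 8.81 = 0, giving V_DS = 0.116 V (the root below V_ov).
I_D = (8.81 − 0.116) / 34.7 = 0.251 mA.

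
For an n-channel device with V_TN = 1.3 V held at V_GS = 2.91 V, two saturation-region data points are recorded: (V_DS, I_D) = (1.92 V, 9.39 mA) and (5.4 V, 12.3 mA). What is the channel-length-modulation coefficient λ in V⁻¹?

λ = 0.107 V⁻¹

With V_GS fixed, I_D ∝ (1 + λ V_DS) in saturation, so I_D2/I_D1 = (1 + λ V_DS2)/(1 + λ V_DS1).
12.3/9.39 = 1.31 = (1 + 5.4 λ)/(1 + 1.92 λ).
Solving: λ (I_D1 V_DS2 − I_D2 V_DS1) = I_D2 − I_D1, so λ = (12.3 − 9.39) / (9.39 × 5.4 − 12.3 × 1.92) = 2.91 / 27.1 = 0.107 V⁻¹.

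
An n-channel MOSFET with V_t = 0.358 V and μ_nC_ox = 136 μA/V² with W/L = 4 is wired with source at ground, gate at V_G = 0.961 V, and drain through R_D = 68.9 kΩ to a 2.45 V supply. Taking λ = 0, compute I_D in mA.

I_D = 0.0339 mA

V_GS = V_G = 0.961 V, so V_ov = 0.961 − 0.358 = 0.603 V.
k_n = μ_nC_ox · (W/L) = 0.544 mA/V².
Assume saturation: I_D = ½ k_n V_ov² = 0.5 × 0.544 × 0.603² = 0.0989 mA, giving V_DS = V_DD − I_D R_D = 2.45 − 0.0989 × 68.9 = -4.36 V.
But -4.36 V < V_ov = 0.603 V, so the device is actually in triode.
In triode I_D = k_n[V_ov V_DS − ½ V_DS²] and I_D = (V_DD − V_DS)/R_D. Equating: 18.7 V_DS² − 23.6 V_DS + 2.45 = 0, giving V_DS = 0.114 V (the root below V_ov).
I_D = (2.45 − 0.114) / 68.9 = 0.0339 mA.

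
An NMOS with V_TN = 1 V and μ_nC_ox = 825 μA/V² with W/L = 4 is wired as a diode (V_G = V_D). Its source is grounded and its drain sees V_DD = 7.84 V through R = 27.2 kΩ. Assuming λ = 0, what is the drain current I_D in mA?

With gate tied to drain, V_GS = V_DS ≥ V_GS − V_TN, so the device is in saturation.
k_n = μ_nC_ox · (W/L) = 3.3 mA/V².
KCL at the drain: ½ k_n (V_GS − V_TN)² = (V_DD − V_GS)/R.
Let x = V_GS − 1. Then 44.9 x² + x − 6.84 = 0, giving x = 0.379 V (positive root), so V_GS = 1.38 V.
I_D = (V_DD − V_GS)/R = (7.84 − 1.38) / 27.2 = 0.238 mA.

I_D = 0.238 mA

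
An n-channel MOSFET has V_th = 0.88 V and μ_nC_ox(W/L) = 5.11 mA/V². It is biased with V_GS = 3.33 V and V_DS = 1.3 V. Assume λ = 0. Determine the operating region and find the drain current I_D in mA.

Triode; I_D = 12.0 mA

V_ov = V_GS − V_th = 3.33 − 0.88 = 2.45 V.
Since V_DS = 1.3 V < V_ov = 2.45 V, the device is in the triode region.
I_D = k_n [V_ov · V_DS − ½ V_DS²] = 5.11 × [2.45 × 1.3 − 0.5 × 1.3²] = 12 mA.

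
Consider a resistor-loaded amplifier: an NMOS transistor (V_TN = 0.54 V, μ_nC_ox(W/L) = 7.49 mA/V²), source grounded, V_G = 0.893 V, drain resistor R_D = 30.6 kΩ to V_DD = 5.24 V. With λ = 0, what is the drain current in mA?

V_GS = V_G = 0.893 V, so V_ov = 0.893 − 0.54 = 0.353 V.
Assume saturation: I_D = ½ k_n V_ov² = 0.5 × 7.49 × 0.353² = 0.467 mA, giving V_DS = V_DD − I_D R_D = 5.24 − 0.467 × 30.6 = -9.04 V.
But -9.04 V < V_ov = 0.353 V, so the device is actually in triode.
In triode I_D = k_n[V_ov V_DS − ½ V_DS²] and I_D = (V_DD − V_DS)/R_D. Equating: 115 V_DS² − 81.91 V_DS + 5.24 = 0, giving V_DS = 0.071 V (the root below V_ov).
I_D = (5.24 − 0.071) / 30.6 = 0.169 mA.

I_D = 0.169 mA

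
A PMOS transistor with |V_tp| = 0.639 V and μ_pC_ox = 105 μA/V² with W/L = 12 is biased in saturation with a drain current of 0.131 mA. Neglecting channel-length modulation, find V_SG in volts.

k_p = μ_pC_ox · (W/L) = 1.26 mA/V².
In saturation I_D = ½ k_p (V_SG − |V_tp|)², so V_SG − |V_tp| = √(2 I_D / k_p) = √(2 × 0.131 / 1.26) = 0.456 V.
V_SG = 0.639 + 0.456 = 1.1 V.

V_SG = 1.10 V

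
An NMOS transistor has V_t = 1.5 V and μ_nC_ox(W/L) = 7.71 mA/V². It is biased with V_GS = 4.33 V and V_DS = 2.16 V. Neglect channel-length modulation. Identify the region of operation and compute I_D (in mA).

V_ov = V_GS − V_t = 4.33 − 1.5 = 2.83 V.
Since V_DS = 2.16 V < V_ov = 2.83 V, the device is in the triode region.
I_D = k_n [V_ov · V_DS − ½ V_DS²] = 7.71 × [2.83 × 2.16 − 0.5 × 2.16²] = 29.1 mA.

Triode; I_D = 29.1 mA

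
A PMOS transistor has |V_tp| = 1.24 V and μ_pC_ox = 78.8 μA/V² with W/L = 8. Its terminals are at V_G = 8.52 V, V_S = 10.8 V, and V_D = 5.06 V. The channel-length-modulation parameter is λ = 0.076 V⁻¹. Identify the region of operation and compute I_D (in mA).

V_SG = V_S − V_G = 10.8 − 8.52 = 2.28 V; V_SD = V_S − V_D = 10.8 − 5.06 = 5.74 V.
k_p = μ_pC_ox · (W/L) = 0.6304 mA/V².
V_ov = V_SG − |V_tp| = 2.28 − 1.24 = 1.04 V.
Since V_SD = 5.74 V ≥ V_ov = 1.04 V, the device is in saturation.
I_D = ½ k_p V_ov² (1 + λ V_SD) = 0.5 × 0.6304 × 1.04² × (1 + 0.076 × 5.74) = 0.49 mA.

Saturation; I_D = 0.490 mA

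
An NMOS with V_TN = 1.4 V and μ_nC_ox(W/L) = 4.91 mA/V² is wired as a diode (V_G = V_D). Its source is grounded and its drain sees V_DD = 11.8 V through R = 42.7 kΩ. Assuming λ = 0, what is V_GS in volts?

With gate tied to drain, V_GS = V_DS ≥ V_GS − V_TN, so the device is in saturation.
KCL at the drain: ½ k_n (V_GS − V_TN)² = (V_DD − V_GS)/R.
Let x = V_GS − 1.4. Then 105 x² + x − 10.4 = 0, giving x = 0.31 V (positive root), so V_GS = 1.71 V.
I_D = (V_DD − V_GS)/R = (11.8 − 1.71) / 42.7 = 0.236 mA.

V_GS = 1.71 V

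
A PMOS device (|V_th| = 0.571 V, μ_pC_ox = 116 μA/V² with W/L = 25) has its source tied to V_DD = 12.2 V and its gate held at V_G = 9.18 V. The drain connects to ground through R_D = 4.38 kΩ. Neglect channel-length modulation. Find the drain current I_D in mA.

V_SG = V_DD − V_G = 12.2 − 9.18 = 3.02 V, so V_ov = 3.02 − 0.571 = 2.45 V.
k_p = μ_pC_ox · (W/L) = 2.9 mA/V².
Assume saturation: I_D = ½ k_p V_ov² = 0.5 × 2.9 × 2.45² = 8.7 mA, giving V_SD = V_DD − I_D R_D = 12.2 − 8.7 × 4.38 = -25.9 V.
But -25.9 V < V_ov = 2.45 V, so the device is actually in triode.
In triode I_D = k_p[V_ov V_SD − ½ V_SD²] and I_D = (V_DD − V_SD)/R_D. Equating: 6.35 V_SD² − 32.11 V_SD + 12.2 = 0, giving V_SD = 0.414 V (the root below V_ov).
I_D = (12.2 − 0.414) / 4.38 = 2.69 mA.

I_D = 2.69 mA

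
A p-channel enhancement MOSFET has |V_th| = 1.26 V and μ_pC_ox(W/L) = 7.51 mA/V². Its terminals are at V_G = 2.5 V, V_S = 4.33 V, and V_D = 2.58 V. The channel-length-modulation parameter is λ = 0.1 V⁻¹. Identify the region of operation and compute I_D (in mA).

V_SG = V_S − V_G = 4.33 − 2.5 = 1.83 V; V_SD = V_S − V_D = 4.33 − 2.58 = 1.75 V.
V_ov = V_SG − |V_th| = 1.83 − 1.26 = 0.57 V.
Since V_SD = 1.75 V ≥ V_ov = 0.57 V, the device is in saturation.
I_D = ½ k_p V_ov² (1 + λ V_SD) = 0.5 × 7.51 × 0.57² × (1 + 0.1 × 1.75) = 1.43 mA.

Saturation; I_D = 1.43 mA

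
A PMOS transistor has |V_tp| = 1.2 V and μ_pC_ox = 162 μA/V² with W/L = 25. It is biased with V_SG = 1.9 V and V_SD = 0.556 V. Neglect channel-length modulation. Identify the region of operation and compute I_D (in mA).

Triode; I_D = 0.950 mA

k_p = μ_pC_ox · (W/L) = 4.05 mA/V².
V_ov = V_SG − |V_tp| = 1.9 − 1.2 = 0.7 V.
Since V_SD = 0.556 V < V_ov = 0.7 V, the device is in the triode region.
I_D = k_p [V_ov · V_SD − ½ V_SD²] = 4.05 × [0.7 × 0.556 − 0.5 × 0.556²] = 0.95 mA.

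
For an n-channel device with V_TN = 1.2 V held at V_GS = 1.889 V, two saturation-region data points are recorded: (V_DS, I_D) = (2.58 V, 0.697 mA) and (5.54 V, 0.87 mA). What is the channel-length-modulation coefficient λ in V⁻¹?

With V_GS fixed, I_D ∝ (1 + λ V_DS) in saturation, so I_D2/I_D1 = (1 + λ V_DS2)/(1 + λ V_DS1).
0.87/0.697 = 1.248 = (1 + 5.54 λ)/(1 + 2.58 λ).
Solving: λ (I_D1 V_DS2 − I_D2 V_DS1) = I_D2 − I_D1, so λ = (0.87 − 0.697) / (0.697 × 5.54 − 0.87 × 2.58) = 0.173 / 1.62 = 0.107 V⁻¹.

λ = 0.107 V⁻¹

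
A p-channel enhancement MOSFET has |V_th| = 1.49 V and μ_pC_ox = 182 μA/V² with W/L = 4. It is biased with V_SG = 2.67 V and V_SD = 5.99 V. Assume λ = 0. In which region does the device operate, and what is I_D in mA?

Saturation; I_D = 0.507 mA

k_p = μ_pC_ox · (W/L) = 0.728 mA/V².
V_ov = V_SG − |V_th| = 2.67 − 1.49 = 1.18 V.
Since V_SD = 5.99 V ≥ V_ov = 1.18 V, the device is in saturation.
I_D = ½ k_p V_ov² = 0.5 × 0.728 × 1.18² = 0.507 mA.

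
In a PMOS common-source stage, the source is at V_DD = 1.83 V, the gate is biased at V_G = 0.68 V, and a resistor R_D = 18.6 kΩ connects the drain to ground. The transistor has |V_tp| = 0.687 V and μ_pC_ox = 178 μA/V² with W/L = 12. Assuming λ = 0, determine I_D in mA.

I_D = 0.0927 mA

V_SG = V_DD − V_G = 1.83 − 0.68 = 1.15 V, so V_ov = 1.15 − 0.687 = 0.463 V.
k_p = μ_pC_ox · (W/L) = 2.136 mA/V².
Assume saturation: I_D = ½ k_p V_ov² = 0.5 × 2.136 × 0.463² = 0.229 mA, giving V_SD = V_DD − I_D R_D = 1.83 − 0.229 × 18.6 = -2.43 V.
But -2.43 V < V_ov = 0.463 V, so the device is actually in triode.
In triode I_D = k_p[V_ov V_SD − ½ V_SD²] and I_D = (V_DD − V_SD)/R_D. Equating: 19.9 V_SD² − 19.39 V_SD + 1.83 = 0, giving V_SD = 0.106 V (the root below V_ov).
I_D = (1.83 − 0.106) / 18.6 = 0.0927 mA.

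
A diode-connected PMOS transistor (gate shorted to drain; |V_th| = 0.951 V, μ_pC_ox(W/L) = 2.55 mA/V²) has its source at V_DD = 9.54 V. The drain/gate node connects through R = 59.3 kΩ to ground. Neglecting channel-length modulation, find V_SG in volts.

With gate tied to drain, V_SG = V_SD ≥ V_SG − |V_th|, so the device is in saturation.
KCL at the drain: ½ k_p (V_SG − |V_th|)² = (V_DD − V_SG)/R.
Let x = V_SG − 0.951. Then 75.6 x² + x − 8.589 = 0, giving x = 0.33 V (positive root), so V_SG = 1.28 V.
I_D = (V_DD − V_SG)/R = (9.54 − 1.28) / 59.3 = 0.139 mA.

V_SG = 1.28 V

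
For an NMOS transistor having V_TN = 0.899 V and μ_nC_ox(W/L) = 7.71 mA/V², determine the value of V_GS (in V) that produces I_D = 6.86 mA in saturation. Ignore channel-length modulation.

V_GS = 2.23 V

In saturation I_D = ½ k_n (V_GS − V_TN)², so V_GS − V_TN = √(2 I_D / k_n) = √(2 × 6.86 / 7.71) = 1.33 V.
V_GS = 0.899 + 1.33 = 2.23 V.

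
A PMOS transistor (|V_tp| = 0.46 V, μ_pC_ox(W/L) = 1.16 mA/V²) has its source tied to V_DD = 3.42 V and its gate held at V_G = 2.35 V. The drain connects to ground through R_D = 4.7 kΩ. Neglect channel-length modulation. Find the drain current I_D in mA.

I_D = 0.216 mA

V_SG = V_DD − V_G = 3.42 − 2.35 = 1.07 V, so V_ov = 1.07 − 0.46 = 0.61 V.
Assume saturation: I_D = ½ k_p V_ov² = 0.5 × 1.16 × 0.61² = 0.216 mA, giving V_SD = V_DD − I_D R_D = 3.42 − 0.216 × 4.7 = 2.41 V.
V_SD = 2.41 V ≥ V_ov = 0.61 V, confirming saturation.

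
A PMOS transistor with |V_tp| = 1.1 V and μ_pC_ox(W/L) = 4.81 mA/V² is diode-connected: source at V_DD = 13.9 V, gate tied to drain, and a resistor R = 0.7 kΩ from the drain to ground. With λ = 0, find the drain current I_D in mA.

With gate tied to drain, V_SG = V_SD ≥ V_SG − |V_tp|, so the device is in saturation.
KCL at the drain: ½ k_p (V_SG − |V_tp|)² = (V_DD − V_SG)/R.
Let x = V_SG − 1.1. Then 1.68 x² + x − 12.8 = 0, giving x = 2.48 V (positive root), so V_SG = 3.58 V.
I_D = (V_DD − V_SG)/R = (13.9 − 3.58) / 0.7 = 14.7 mA.

I_D = 14.7 mA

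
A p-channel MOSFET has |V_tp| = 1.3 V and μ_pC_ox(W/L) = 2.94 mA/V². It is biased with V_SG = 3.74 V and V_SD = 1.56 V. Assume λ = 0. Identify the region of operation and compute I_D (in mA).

Triode; I_D = 7.61 mA

V_ov = V_SG − |V_tp| = 3.74 − 1.3 = 2.44 V.
Since V_SD = 1.56 V < V_ov = 2.44 V, the device is in the triode region.
I_D = k_p [V_ov · V_SD − ½ V_SD²] = 2.94 × [2.44 × 1.56 − 0.5 × 1.56²] = 7.61 mA.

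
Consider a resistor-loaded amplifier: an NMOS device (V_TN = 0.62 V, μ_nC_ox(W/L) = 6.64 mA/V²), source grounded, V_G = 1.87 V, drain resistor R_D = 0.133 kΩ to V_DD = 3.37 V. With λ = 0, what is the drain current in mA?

V_GS = V_G = 1.87 V, so V_ov = 1.87 − 0.62 = 1.25 V.
Assume saturation: I_D = ½ k_n V_ov² = 0.5 × 6.64 × 1.25² = 5.19 mA, giving V_DS = V_DD − I_D R_D = 3.37 − 5.19 × 0.133 = 2.68 V.
V_DS = 2.68 V ≥ V_ov = 1.25 V, confirming saturation.

I_D = 5.19 mA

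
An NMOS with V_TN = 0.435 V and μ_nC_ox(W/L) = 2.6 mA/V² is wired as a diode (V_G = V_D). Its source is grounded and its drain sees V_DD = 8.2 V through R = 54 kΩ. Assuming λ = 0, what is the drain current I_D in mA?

I_D = 0.138 mA

With gate tied to drain, V_GS = V_DS ≥ V_GS − V_TN, so the device is in saturation.
KCL at the drain: ½ k_n (V_GS − V_TN)² = (V_DD − V_GS)/R.
Let x = V_GS − 0.435. Then 70.2 x² + x − 7.765 = 0, giving x = 0.326 V (positive root), so V_GS = 0.761 V.
I_D = (V_DD − V_GS)/R = (8.2 − 0.761) / 54 = 0.138 mA.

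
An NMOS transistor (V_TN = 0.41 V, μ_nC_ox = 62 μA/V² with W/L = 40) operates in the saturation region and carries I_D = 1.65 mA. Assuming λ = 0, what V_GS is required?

V_GS = 1.56 V

k_n = μ_nC_ox · (W/L) = 2.48 mA/V².
In saturation I_D = ½ k_n (V_GS − V_TN)², so V_GS − V_TN = √(2 I_D / k_n) = √(2 × 1.65 / 2.48) = 1.15 V.
V_GS = 0.41 + 1.15 = 1.56 V.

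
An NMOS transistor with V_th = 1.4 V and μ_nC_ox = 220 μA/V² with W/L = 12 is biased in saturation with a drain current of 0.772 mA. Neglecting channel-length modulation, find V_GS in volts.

V_GS = 2.16 V

k_n = μ_nC_ox · (W/L) = 2.64 mA/V².
In saturation I_D = ½ k_n (V_GS − V_th)², so V_GS − V_th = √(2 I_D / k_n) = √(2 × 0.772 / 2.64) = 0.765 V.
V_GS = 1.4 + 0.765 = 2.16 V.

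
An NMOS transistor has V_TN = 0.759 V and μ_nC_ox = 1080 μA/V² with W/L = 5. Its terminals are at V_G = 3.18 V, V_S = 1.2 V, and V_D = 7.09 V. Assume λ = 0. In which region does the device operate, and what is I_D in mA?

V_GS = V_G − V_S = 3.18 − 1.2 = 1.98 V; V_DS = V_D − V_S = 7.09 − 1.2 = 5.89 V.
k_n = μ_nC_ox · (W/L) = 5.4 mA/V².
V_ov = V_GS − V_TN = 1.98 − 0.759 = 1.22 V.
Since V_DS = 5.89 V ≥ V_ov = 1.22 V, the device is in saturation.
I_D = ½ k_n V_ov² = 0.5 × 5.4 × 1.22² = 4.03 mA.

Saturation; I_D = 4.03 mA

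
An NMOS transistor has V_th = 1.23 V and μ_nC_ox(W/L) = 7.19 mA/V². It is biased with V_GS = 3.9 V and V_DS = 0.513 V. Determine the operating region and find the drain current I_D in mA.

Triode; I_D = 8.90 mA

V_ov = V_GS − V_th = 3.9 − 1.23 = 2.67 V.
Since V_DS = 0.513 V < V_ov = 2.67 V, the device is in the triode region.
I_D = k_n [V_ov · V_DS − ½ V_DS²] = 7.19 × [2.67 × 0.513 − 0.5 × 0.513²] = 8.9 mA.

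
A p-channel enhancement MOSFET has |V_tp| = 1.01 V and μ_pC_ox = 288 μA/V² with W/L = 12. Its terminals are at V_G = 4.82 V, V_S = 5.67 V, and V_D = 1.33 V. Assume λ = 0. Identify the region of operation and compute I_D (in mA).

V_SG = V_S − V_G = 5.67 − 4.82 = 0.85 V; V_SD = V_S − V_D = 5.67 − 1.33 = 4.34 V.
V_SG = 0.85 V < |V_tp| = 1.01 V, so the transistor is in cutoff.

Cutoff; I_D = 0 mA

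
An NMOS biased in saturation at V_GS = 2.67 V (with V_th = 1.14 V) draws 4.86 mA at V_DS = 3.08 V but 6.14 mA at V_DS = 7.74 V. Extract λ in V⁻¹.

λ = 0.0684 V⁻¹

With V_GS fixed, I_D ∝ (1 + λ V_DS) in saturation, so I_D2/I_D1 = (1 + λ V_DS2)/(1 + λ V_DS1).
6.14/4.86 = 1.263 = (1 + 7.74 λ)/(1 + 3.08 λ).
Solving: λ (I_D1 V_DS2 − I_D2 V_DS1) = I_D2 − I_D1, so λ = (6.14 − 4.86) / (4.86 × 7.74 − 6.14 × 3.08) = 1.28 / 18.7 = 0.0684 V⁻¹.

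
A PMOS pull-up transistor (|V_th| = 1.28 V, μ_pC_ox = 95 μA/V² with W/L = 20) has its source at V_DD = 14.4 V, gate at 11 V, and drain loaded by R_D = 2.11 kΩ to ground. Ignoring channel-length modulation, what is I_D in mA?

I_D = 4.27 mA

V_SG = V_DD − V_G = 14.4 − 11 = 3.4 V, so V_ov = 3.4 − 1.28 = 2.12 V.
k_p = μ_pC_ox · (W/L) = 1.9 mA/V².
Assume saturation: I_D = ½ k_p V_ov² = 0.5 × 1.9 × 2.12² = 4.27 mA, giving V_SD = V_DD − I_D R_D = 14.4 − 4.27 × 2.11 = 5.39 V.
V_SD = 5.39 V ≥ V_ov = 2.12 V, confirming saturation.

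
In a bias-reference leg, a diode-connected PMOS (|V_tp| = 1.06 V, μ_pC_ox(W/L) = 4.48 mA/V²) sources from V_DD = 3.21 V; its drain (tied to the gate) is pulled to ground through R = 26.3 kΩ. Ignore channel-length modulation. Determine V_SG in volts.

V_SG = 1.24 V

With gate tied to drain, V_SG = V_SD ≥ V_SG − |V_tp|, so the device is in saturation.
KCL at the drain: ½ k_p (V_SG − |V_tp|)² = (V_DD − V_SG)/R.
Let x = V_SG − 1.06. Then 58.9 x² + x − 2.15 = 0, giving x = 0.183 V (positive root), so V_SG = 1.24 V.
I_D = (V_DD − V_SG)/R = (3.21 − 1.24) / 26.3 = 0.0748 mA.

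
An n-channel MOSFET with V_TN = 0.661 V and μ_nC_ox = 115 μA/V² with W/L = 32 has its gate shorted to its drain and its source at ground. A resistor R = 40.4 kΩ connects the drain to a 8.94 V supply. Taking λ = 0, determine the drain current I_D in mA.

With gate tied to drain, V_GS = V_DS ≥ V_GS − V_TN, so the device is in saturation.
k_n = μ_nC_ox · (W/L) = 3.68 mA/V².
KCL at the drain: ½ k_n (V_GS − V_TN)² = (V_DD − V_GS)/R.
Let x = V_GS − 0.661. Then 74.3 x² + x − 8.279 = 0, giving x = 0.327 V (positive root), so V_GS = 0.988 V.
I_D = (V_DD − V_GS)/R = (8.94 − 0.988) / 40.4 = 0.197 mA.

I_D = 0.197 mA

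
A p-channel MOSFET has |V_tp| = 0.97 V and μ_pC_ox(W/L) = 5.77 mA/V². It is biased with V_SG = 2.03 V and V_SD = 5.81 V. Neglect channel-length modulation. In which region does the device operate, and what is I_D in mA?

Saturation; I_D = 3.24 mA

V_ov = V_SG − |V_tp| = 2.03 − 0.97 = 1.06 V.
Since V_SD = 5.81 V ≥ V_ov = 1.06 V, the device is in saturation.
I_D = ½ k_p V_ov² = 0.5 × 5.77 × 1.06² = 3.24 mA.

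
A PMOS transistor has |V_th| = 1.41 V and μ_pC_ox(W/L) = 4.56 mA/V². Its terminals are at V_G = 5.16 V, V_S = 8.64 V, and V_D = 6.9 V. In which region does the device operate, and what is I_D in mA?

Triode; I_D = 9.52 mA

V_SG = V_S − V_G = 8.64 − 5.16 = 3.48 V; V_SD = V_S − V_D = 8.64 − 6.9 = 1.74 V.
V_ov = V_SG − |V_th| = 3.48 − 1.41 = 2.07 V.
Since V_SD = 1.74 V < V_ov = 2.07 V, the device is in the triode region.
I_D = k_p [V_ov · V_SD − ½ V_SD²] = 4.56 × [2.07 × 1.74 − 0.5 × 1.74²] = 9.52 mA.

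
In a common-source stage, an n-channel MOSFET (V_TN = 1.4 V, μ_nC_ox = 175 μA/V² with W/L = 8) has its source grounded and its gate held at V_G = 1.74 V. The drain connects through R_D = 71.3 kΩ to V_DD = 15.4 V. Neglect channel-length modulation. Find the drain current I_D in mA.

V_GS = V_G = 1.74 V, so V_ov = 1.74 − 1.4 = 0.34 V.
k_n = μ_nC_ox · (W/L) = 1.4 mA/V².
Assume saturation: I_D = ½ k_n V_ov² = 0.5 × 1.4 × 0.34² = 0.0809 mA, giving V_DS = V_DD − I_D R_D = 15.4 − 0.0809 × 71.3 = 9.63 V.
V_DS = 9.63 V ≥ V_ov = 0.34 V, confirming saturation.

I_D = 0.0809 mA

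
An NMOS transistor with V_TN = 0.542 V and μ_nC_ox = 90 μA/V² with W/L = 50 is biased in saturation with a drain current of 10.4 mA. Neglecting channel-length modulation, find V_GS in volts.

k_n = μ_nC_ox · (W/L) = 4.5 mA/V².
In saturation I_D = ½ k_n (V_GS − V_TN)², so V_GS − V_TN = √(2 I_D / k_n) = √(2 × 10.4 / 4.5) = 2.15 V.
V_GS = 0.542 + 2.15 = 2.69 V.

V_GS = 2.69 V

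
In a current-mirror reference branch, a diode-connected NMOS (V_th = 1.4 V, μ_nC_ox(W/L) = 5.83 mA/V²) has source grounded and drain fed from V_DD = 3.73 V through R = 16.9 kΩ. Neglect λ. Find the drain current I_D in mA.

I_D = 0.126 mA

With gate tied to drain, V_GS = V_DS ≥ V_GS − V_th, so the device is in saturation.
KCL at the drain: ½ k_n (V_GS − V_th)² = (V_DD − V_GS)/R.
Let x = V_GS − 1.4. Then 49.3 x² + x − 2.33 = 0, giving x = 0.208 V (positive root), so V_GS = 1.61 V.
I_D = (V_DD − V_GS)/R = (3.73 − 1.61) / 16.9 = 0.126 mA.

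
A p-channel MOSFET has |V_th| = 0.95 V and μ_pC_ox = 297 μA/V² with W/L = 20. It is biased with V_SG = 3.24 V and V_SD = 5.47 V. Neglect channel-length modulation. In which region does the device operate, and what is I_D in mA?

k_p = μ_pC_ox · (W/L) = 5.94 mA/V².
V_ov = V_SG − |V_th| = 3.24 − 0.95 = 2.29 V.
Since V_SD = 5.47 V ≥ V_ov = 2.29 V, the device is in saturation.
I_D = ½ k_p V_ov² = 0.5 × 5.94 × 2.29² = 15.6 mA.

Saturation; I_D = 15.6 mA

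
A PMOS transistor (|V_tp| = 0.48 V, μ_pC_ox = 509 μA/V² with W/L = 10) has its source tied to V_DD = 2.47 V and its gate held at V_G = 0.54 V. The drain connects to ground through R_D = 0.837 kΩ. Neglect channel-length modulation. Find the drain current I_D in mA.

I_D = 2.49 mA

V_SG = V_DD − V_G = 2.47 − 0.54 = 1.93 V, so V_ov = 1.93 − 0.48 = 1.45 V.
k_p = μ_pC_ox · (W/L) = 5.09 mA/V².
Assume saturation: I_D = ½ k_p V_ov² = 0.5 × 5.09 × 1.45² = 5.35 mA, giving V_SD = V_DD − I_D R_D = 2.47 − 5.35 × 0.837 = -2.01 V.
But -2.01 V < V_ov = 1.45 V, so the device is actually in triode.
In triode I_D = k_p[V_ov V_SD − ½ V_SD²] and I_D = (V_DD − V_SD)/R_D. Equating: 2.13 V_SD² − 7.177 V_SD + 2.47 = 0, giving V_SD = 0.389 V (the root below V_ov).
I_D = (2.47 − 0.389) / 0.837 = 2.49 mA.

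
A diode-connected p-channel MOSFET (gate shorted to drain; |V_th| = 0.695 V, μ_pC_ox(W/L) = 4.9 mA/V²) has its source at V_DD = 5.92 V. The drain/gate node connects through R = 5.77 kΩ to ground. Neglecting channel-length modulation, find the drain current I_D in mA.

With gate tied to drain, V_SG = V_SD ≥ V_SG − |V_th|, so the device is in saturation.
KCL at the drain: ½ k_p (V_SG − |V_th|)² = (V_DD − V_SG)/R.
Let x = V_SG − 0.695. Then 14.1 x² + x − 5.225 = 0, giving x = 0.574 V (positive root), so V_SG = 1.27 V.
I_D = (V_DD − V_SG)/R = (5.92 − 1.27) / 5.77 = 0.806 mA.

I_D = 0.806 mA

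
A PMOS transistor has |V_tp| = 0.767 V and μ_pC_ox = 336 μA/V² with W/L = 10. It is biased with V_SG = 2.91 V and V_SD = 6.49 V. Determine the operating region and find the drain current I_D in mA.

Saturation; I_D = 7.72 mA

k_p = μ_pC_ox · (W/L) = 3.36 mA/V².
V_ov = V_SG − |V_tp| = 2.91 − 0.767 = 2.14 V.
Since V_SD = 6.49 V ≥ V_ov = 2.14 V, the device is in saturation.
I_D = ½ k_p V_ov² = 0.5 × 3.36 × 2.14² = 7.72 mA.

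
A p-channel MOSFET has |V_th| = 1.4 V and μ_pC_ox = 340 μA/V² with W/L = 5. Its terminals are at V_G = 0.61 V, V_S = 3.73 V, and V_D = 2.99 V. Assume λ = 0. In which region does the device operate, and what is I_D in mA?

V_SG = V_S − V_G = 3.73 − 0.61 = 3.12 V; V_SD = V_S − V_D = 3.73 − 2.99 = 0.74 V.
k_p = μ_pC_ox · (W/L) = 1.7 mA/V².
V_ov = V_SG − |V_th| = 3.12 − 1.4 = 1.72 V.
Since V_SD = 0.74 V < V_ov = 1.72 V, the device is in the triode region.
I_D = k_p [V_ov · V_SD − ½ V_SD²] = 1.7 × [1.72 × 0.74 − 0.5 × 0.74²] = 1.7 mA.

Triode; I_D = 1.70 mA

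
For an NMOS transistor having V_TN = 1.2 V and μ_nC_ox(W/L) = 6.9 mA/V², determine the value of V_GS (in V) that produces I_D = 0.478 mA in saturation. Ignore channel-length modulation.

In saturation I_D = ½ k_n (V_GS − V_TN)², so V_GS − V_TN = √(2 I_D / k_n) = √(2 × 0.478 / 6.9) = 0.372 V.
V_GS = 1.2 + 0.372 = 1.57 V.

V_GS = 1.57 V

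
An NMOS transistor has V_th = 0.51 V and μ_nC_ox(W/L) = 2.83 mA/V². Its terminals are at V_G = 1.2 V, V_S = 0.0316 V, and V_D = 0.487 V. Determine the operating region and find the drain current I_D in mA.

V_GS = V_G − V_S = 1.2 − 0.0316 = 1.17 V; V_DS = V_D − V_S = 0.487 − 0.0316 = 0.455 V.
V_ov = V_GS − V_th = 1.17 − 0.51 = 0.658 V.
Since V_DS = 0.455 V < V_ov = 0.658 V, the device is in the triode region.
I_D = k_n [V_ov · V_DS − ½ V_DS²] = 2.83 × [0.658 × 0.455 − 0.5 × 0.455²] = 0.555 mA.

Triode; I_D = 0.555 mA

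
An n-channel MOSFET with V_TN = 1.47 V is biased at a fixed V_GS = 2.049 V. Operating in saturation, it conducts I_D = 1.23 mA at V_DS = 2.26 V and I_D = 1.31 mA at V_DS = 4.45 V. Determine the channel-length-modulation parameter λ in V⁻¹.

With V_GS fixed, I_D ∝ (1 + λ V_DS) in saturation, so I_D2/I_D1 = (1 + λ V_DS2)/(1 + λ V_DS1).
1.31/1.23 = 1.065 = (1 + 4.45 λ)/(1 + 2.26 λ).
Solving: λ (I_D1 V_DS2 − I_D2 V_DS1) = I_D2 − I_D1, so λ = (1.31 − 1.23) / (1.23 × 4.45 − 1.31 × 2.26) = 0.08 / 2.51 = 0.0318 V⁻¹.

λ = 0.0318 V⁻¹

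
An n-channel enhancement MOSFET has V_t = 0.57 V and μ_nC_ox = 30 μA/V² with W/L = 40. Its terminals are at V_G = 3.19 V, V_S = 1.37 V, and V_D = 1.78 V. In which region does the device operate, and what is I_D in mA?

Triode; I_D = 0.514 mA

V_GS = V_G − V_S = 3.19 − 1.37 = 1.82 V; V_DS = V_D − V_S = 1.78 − 1.37 = 0.41 V.
k_n = μ_nC_ox · (W/L) = 1.2 mA/V².
V_ov = V_GS − V_t = 1.82 − 0.57 = 1.25 V.
Since V_DS = 0.41 V < V_ov = 1.25 V, the device is in the triode region.
I_D = k_n [V_ov · V_DS − ½ V_DS²] = 1.2 × [1.25 × 0.41 − 0.5 × 0.41²] = 0.514 mA.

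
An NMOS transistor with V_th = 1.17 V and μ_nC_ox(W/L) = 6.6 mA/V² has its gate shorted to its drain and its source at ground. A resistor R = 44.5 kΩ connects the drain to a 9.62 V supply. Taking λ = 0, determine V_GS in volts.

With gate tied to drain, V_GS = V_DS ≥ V_GS − V_th, so the device is in saturation.
KCL at the drain: ½ k_n (V_GS − V_th)² = (V_DD − V_GS)/R.
Let x = V_GS − 1.17. Then 147 x² + x − 8.45 = 0, giving x = 0.236 V (positive root), so V_GS = 1.41 V.
I_D = (V_DD − V_GS)/R = (9.62 − 1.41) / 44.5 = 0.185 mA.

V_GS = 1.41 V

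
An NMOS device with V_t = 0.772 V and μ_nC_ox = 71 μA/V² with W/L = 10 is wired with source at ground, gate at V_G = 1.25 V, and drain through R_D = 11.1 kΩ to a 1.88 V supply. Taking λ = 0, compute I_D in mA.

V_GS = V_G = 1.25 V, so V_ov = 1.25 − 0.772 = 0.478 V.
k_n = μ_nC_ox · (W/L) = 0.71 mA/V².
Assume saturation: I_D = ½ k_n V_ov² = 0.5 × 0.71 × 0.478² = 0.0811 mA, giving V_DS = V_DD − I_D R_D = 1.88 − 0.0811 × 11.1 = 0.98 V.
V_DS = 0.98 V ≥ V_ov = 0.478 V, confirming saturation.

I_D = 0.0811 mA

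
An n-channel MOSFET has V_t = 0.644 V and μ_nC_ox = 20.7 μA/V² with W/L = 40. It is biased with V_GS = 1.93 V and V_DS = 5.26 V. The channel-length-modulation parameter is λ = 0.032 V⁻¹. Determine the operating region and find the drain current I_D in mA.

k_n = μ_nC_ox · (W/L) = 0.828 mA/V².
V_ov = V_GS − V_t = 1.93 − 0.644 = 1.29 V.
Since V_DS = 5.26 V ≥ V_ov = 1.29 V, the device is in saturation.
I_D = ½ k_n V_ov² (1 + λ V_DS) = 0.5 × 0.828 × 1.29² × (1 + 0.032 × 5.26) = 0.8 mA.

Saturation; I_D = 0.800 mA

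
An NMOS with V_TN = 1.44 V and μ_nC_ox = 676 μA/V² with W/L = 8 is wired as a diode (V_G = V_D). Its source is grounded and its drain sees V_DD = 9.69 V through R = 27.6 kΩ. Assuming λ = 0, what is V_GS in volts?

With gate tied to drain, V_GS = V_DS ≥ V_GS − V_TN, so the device is in saturation.
k_n = μ_nC_ox · (W/L) = 5.408 mA/V².
KCL at the drain: ½ k_n (V_GS − V_TN)² = (V_DD − V_GS)/R.
Let x = V_GS − 1.44. Then 74.6 x² + x − 8.25 = 0, giving x = 0.326 V (positive root), so V_GS = 1.77 V.
I_D = (V_DD − V_GS)/R = (9.69 − 1.77) / 27.6 = 0.287 mA.

V_GS = 1.77 V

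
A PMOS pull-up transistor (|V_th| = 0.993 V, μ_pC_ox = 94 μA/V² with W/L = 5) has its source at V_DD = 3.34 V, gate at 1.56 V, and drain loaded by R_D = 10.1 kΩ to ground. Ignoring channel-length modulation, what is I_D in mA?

V_SG = V_DD − V_G = 3.34 − 1.56 = 1.78 V, so V_ov = 1.78 − 0.993 = 0.787 V.
k_p = μ_pC_ox · (W/L) = 0.47 mA/V².
Assume saturation: I_D = ½ k_p V_ov² = 0.5 × 0.47 × 0.787² = 0.146 mA, giving V_SD = V_DD − I_D R_D = 3.34 − 0.146 × 10.1 = 1.87 V.
V_SD = 1.87 V ≥ V_ov = 0.787 V, confirming saturation.

I_D = 0.146 mA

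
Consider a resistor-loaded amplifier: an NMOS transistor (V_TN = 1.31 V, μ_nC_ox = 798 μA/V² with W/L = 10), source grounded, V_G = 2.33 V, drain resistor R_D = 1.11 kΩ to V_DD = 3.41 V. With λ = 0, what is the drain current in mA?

I_D = 2.70 mA

V_GS = V_G = 2.33 V, so V_ov = 2.33 − 1.31 = 1.02 V.
k_n = μ_nC_ox · (W/L) = 7.98 mA/V².
Assume saturation: I_D = ½ k_n V_ov² = 0.5 × 7.98 × 1.02² = 4.15 mA, giving V_DS = V_DD − I_D R_D = 3.41 − 4.15 × 1.11 = -1.2 V.
But -1.2 V < V_ov = 1.02 V, so the device is actually in triode.
In triode I_D = k_n[V_ov V_DS − ½ V_DS²] and I_D = (V_DD − V_DS)/R_D. Equating: 4.43 V_DS² − 10.03 V_DS + 3.41 = 0, giving V_DS = 0.416 V (the root below V_ov).
I_D = (3.41 − 0.416) / 1.11 = 2.7 mA.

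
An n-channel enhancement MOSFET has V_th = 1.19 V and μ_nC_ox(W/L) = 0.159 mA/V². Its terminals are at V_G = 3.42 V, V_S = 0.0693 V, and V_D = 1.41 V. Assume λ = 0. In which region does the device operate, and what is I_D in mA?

V_GS = V_G − V_S = 3.42 − 0.0693 = 3.35 V; V_DS = V_D − V_S = 1.41 − 0.0693 = 1.34 V.
V_ov = V_GS − V_th = 3.35 − 1.19 = 2.16 V.
Since V_DS = 1.34 V < V_ov = 2.16 V, the device is in the triode region.
I_D = k_n [V_ov · V_DS − ½ V_DS²] = 0.159 × [2.16 × 1.34 − 0.5 × 1.34²] = 0.318 mA.

Triode; I_D = 0.318 mA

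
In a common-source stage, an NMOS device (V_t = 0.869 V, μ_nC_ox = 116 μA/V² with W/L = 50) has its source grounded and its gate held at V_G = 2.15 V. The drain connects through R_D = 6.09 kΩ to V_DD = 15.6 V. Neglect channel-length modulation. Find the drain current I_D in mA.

I_D = 2.50 mA

V_GS = V_G = 2.15 V, so V_ov = 2.15 − 0.869 = 1.28 V.
k_n = μ_nC_ox · (W/L) = 5.8 mA/V².
Assume saturation: I_D = ½ k_n V_ov² = 0.5 × 5.8 × 1.28² = 4.76 mA, giving V_DS = V_DD − I_D R_D = 15.6 − 4.76 × 6.09 = -13.4 V.
But -13.4 V < V_ov = 1.28 V, so the device is actually in triode.
In triode I_D = k_n[V_ov V_DS − ½ V_DS²] and I_D = (V_DD − V_DS)/R_D. Equating: 17.7 V_DS² − 46.25 V_DS + 15.6 = 0, giving V_DS = 0.398 V (the root below V_ov).
I_D = (15.6 − 0.398) / 6.09 = 2.5 mA.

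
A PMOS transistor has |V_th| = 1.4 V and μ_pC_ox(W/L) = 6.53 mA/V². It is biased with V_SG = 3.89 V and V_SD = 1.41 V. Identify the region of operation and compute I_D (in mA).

V_ov = V_SG − |V_th| = 3.89 − 1.4 = 2.49 V.
Since V_SD = 1.41 V < V_ov = 2.49 V, the device is in the triode region.
I_D = k_p [V_ov · V_SD − ½ V_SD²] = 6.53 × [2.49 × 1.41 − 0.5 × 1.41²] = 16.4 mA.

Triode; I_D = 16.4 mA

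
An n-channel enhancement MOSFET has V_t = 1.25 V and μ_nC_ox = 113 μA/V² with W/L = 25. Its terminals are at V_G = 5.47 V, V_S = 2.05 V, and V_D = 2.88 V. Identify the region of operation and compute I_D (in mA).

V_GS = V_G − V_S = 5.47 − 2.05 = 3.42 V; V_DS = V_D − V_S = 2.88 − 2.05 = 0.83 V.
k_n = μ_nC_ox · (W/L) = 2.825 mA/V².
V_ov = V_GS − V_t = 3.42 − 1.25 = 2.17 V.
Since V_DS = 0.83 V < V_ov = 2.17 V, the device is in the triode region.
I_D = k_n [V_ov · V_DS − ½ V_DS²] = 2.825 × [2.17 × 0.83 − 0.5 × 0.83²] = 4.12 mA.

Triode; I_D = 4.12 mA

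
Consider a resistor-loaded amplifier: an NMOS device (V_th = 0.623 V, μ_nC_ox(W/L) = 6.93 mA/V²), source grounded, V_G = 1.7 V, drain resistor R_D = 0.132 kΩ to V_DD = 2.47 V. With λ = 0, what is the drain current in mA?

I_D = 4.02 mA

V_GS = V_G = 1.7 V, so V_ov = 1.7 − 0.623 = 1.08 V.
Assume saturation: I_D = ½ k_n V_ov² = 0.5 × 6.93 × 1.08² = 4.02 mA, giving V_DS = V_DD − I_D R_D = 2.47 − 4.02 × 0.132 = 1.94 V.
V_DS = 1.94 V ≥ V_ov = 1.08 V, confirming saturation.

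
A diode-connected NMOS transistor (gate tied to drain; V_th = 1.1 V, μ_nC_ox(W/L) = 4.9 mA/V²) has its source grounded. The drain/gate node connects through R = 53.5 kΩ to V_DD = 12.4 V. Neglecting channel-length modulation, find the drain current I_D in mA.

I_D = 0.206 mA

With gate tied to drain, V_GS = V_DS ≥ V_GS − V_th, so the device is in saturation.
KCL at the drain: ½ k_n (V_GS − V_th)² = (V_DD − V_GS)/R.
Let x = V_GS − 1.1. Then 131 x² + x − 11.3 = 0, giving x = 0.29 V (positive root), so V_GS = 1.39 V.
I_D = (V_DD − V_GS)/R = (12.4 − 1.39) / 53.5 = 0.206 mA.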